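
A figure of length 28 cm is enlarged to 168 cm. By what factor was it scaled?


Original length = 28 cm
Scaled length = 168 cm
Scale factor = 168 / 28
= 6

6


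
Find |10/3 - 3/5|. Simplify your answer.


Simplify: 10/3 = 10/3 and 3/5 = 3/5
Find common denominator: LCD = 15
Convert: 50/15 and 9/15
Difference = |50 - 9|/15 = 41/15
Simplified = 41/15

41/15


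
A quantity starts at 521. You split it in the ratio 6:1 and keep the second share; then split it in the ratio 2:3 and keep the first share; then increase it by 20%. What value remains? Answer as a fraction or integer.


Start with 521.
Step 1: Split 6:1, second share = 521 * 1/7 = 521/7
Step 2: Split 2:3, first share = 521/7 * 2/5 = 1042/35
Step 3: Increase by 20%: 1042/35 * 120/100 = 6252/175
Final result = 6252/175

6252/175


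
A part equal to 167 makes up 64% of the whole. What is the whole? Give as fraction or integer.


Given: 167 is 64% of the whole
Set up: 167 = 64/100 * whole
whole = 167 * 100 / 64
whole = 16700 / 64
whole = 4175/16

4175/16


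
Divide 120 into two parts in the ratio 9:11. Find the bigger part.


Total parts = 9 + 11 = 20
Value per part = 120 / 20 = 6
First share = 9 * 6 = 54
Second share = 11 * 6 = 66
Larger share = 66

66


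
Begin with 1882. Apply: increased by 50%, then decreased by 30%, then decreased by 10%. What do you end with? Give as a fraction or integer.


Start: 1882
Step 1: increase by 50% => multiply by 150/100
  1882 * 150/100 = 2823
Step 2: decrease by 30% => multiply by 70/100
  2823 * 70/100 = 19761/10
Step 3: decrease by 10% => multiply by 90/100
  19761/10 * 90/100 = 177849/100
Final value = 177849/100

177849/100


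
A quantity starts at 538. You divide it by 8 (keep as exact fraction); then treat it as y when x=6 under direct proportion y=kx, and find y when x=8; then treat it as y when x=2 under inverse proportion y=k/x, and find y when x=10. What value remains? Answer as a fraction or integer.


Start with 538.
Step 1: Divide by 8: 538 / 8 = 269/4
Step 2: Direct prop: k = (269/4)/6; new y = k*8 = 269/4*8/6 = 269/3
Step 3: Inverse prop: k = (269/3)*2; new y = k/10 = 269/3*2/10 = 269/15
Final result = 269/15

269/15


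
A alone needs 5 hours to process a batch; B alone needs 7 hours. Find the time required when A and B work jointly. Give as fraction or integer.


Rate of A = 1/5 job per hour
Rate of B = 1/7 job per hour
Combined rate = 1/5 + 1/7
Find common denominator: (7 + 5)/(5*7) = 12/35
Combined rate = 12/35 job per hour
Time together = 1 / (12/35) = 35/12 hours

35/12


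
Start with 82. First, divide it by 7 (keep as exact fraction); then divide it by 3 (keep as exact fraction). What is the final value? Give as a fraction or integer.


Start with 82.
Step 1: Divide by 7: 82 / 7 = 82/7
Step 2: Divide by 3: 82/7 / 3 = 82/21
Final result = 82/21

82/21


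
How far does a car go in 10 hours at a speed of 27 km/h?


Using distance = speed * time
Speed = 27 km/h
Time = 10 hours
Distance = 27 * 10
= 270 km

270


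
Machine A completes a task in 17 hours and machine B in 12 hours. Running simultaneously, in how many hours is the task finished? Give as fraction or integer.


Rate of A = 1/17 job per hour
Rate of B = 1/12 job per hour
Combined rate = 1/17 + 1/12
Find common denominator: (12 + 17)/(17*12) = 29/204
Combined rate = 29/204 job per hour
Time together = 1 / (29/204) = 204/29 hours

204/29


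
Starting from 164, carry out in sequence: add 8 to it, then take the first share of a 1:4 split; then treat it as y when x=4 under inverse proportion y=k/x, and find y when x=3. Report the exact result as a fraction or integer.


Start with 164.
Step 1: Add 8: 164+8=172; split 1:4 first = 172*1/5 = 172/5
Step 2: Inverse prop: k = (172/5)*4; new y = k/3 = 172/5*4/3 = 688/15
Final result = 688/15

688/15


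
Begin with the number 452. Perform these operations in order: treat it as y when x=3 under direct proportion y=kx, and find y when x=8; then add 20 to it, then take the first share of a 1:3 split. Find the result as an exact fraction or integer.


Start with 452.
Step 1: Direct prop: k = (452)/3; new y = k*8 = 452*8/3 = 3616/3
Step 2: Add 20: 3616/3+20=3676/3; split 1:3 first = 3676/3*1/4 = 919/3
Final result = 919/3

919/3


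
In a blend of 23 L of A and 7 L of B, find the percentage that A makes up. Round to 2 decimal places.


Volume of A = 23 L
Volume of B = 7 L
Total volume = 23 + 7 = 30 L
Percentage of A = (23/30) * 100
= 76.67%

76.67


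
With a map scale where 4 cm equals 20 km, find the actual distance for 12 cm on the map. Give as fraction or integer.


Map scale: 4 cm = 20 km
Measured distance on map = 12 cm
Set up proportion: 12 * 20 / 4
= 240 / 4
= 60 km

60


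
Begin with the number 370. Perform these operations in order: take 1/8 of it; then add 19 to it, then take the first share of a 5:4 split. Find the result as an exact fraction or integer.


Start with 370.
Step 1: Take 1/8: 370 * 1/8 = 185/4
Step 2: Add 19: 185/4+19=261/4; split 5:4 first = 261/4*5/9 = 145/4
Final result = 145/4

145/4


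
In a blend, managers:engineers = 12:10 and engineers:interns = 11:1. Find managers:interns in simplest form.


Given a:b = 12:10 and b:c = 11:1
Make b consistent. Multiply first ratio by 11: a:b = 132:110
Multiply second ratio by 10: b:c = 110:10
Now b = 110 in both, so a:b:c = 132:110:10
Therefore a:c = 132:10
Simplify by GCD: a:c = 66:5

66:5


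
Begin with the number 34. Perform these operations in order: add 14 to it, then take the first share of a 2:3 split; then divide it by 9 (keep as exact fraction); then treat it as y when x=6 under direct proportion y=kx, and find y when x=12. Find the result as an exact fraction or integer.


Start with 34.
Step 1: Add 14: 34+14=48; split 2:3 first = 48*2/5 = 96/5
Step 2: Divide by 9: 96/5 / 9 = 32/15
Step 3: Direct prop: k = (32/15)/6; new y = k*12 = 32/15*12/6 = 64/15
Final result = 64/15

64/15


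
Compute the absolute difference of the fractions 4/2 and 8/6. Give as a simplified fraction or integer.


Simplify: 4/2 = 2 and 8/6 = 4/3
Find common denominator: LCD = 3
Convert: 6/3 and 4/3
Difference = |6 - 4|/3 = 2/3
Simplified = 2/3

2/3


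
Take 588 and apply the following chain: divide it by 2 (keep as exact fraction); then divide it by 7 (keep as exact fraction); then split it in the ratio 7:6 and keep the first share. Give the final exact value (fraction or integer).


Start with 588.
Step 1: Divide by 2: 588 / 2 = 294
Step 2: Divide by 7: 294 / 7 = 42
Step 3: Split 7:6, first share = 42 * 7/13 = 294/13
Final result = 294/13

294/13


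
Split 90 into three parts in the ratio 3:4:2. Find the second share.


Ratio = 3:4:2
Total parts = 3 + 4 + 2 = 9
Value per part = 90 / 9 = 10
First share = 3 * 10 = 30
Middle share = 4 * 10 = 40
Third share = 2 * 10 = 20

40


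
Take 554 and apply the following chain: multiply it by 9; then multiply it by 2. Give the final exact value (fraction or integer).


Start with 554.
Step 1: Multiply by 9: 554 * 9 = 4986
Step 2: Multiply by 2: 4986 * 2 = 9972
Final result = 9972

9972


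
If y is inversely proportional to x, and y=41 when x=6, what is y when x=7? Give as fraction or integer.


Inverse proportion: y = k/x
Find k: k = 6 * 41 = 246
Compute y at x=7: y = 246/7
y = 246/7

246/7


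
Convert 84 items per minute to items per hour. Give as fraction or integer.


Converting from per minute to per hour
Rate = 84 items per minute
Multiply by 60: 84 * 60
= 5040 items per hour

5040


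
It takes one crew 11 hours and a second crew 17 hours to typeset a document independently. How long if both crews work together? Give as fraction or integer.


Rate of A = 1/11 job per hour
Rate of B = 1/17 job per hour
Combined rate = 1/11 + 1/17
Find common denominator: (17 + 11)/(11*17) = 28/187
Combined rate = 28/187 job per hour
Time together = 1 / (28/187) = 187/28 hours

187/28


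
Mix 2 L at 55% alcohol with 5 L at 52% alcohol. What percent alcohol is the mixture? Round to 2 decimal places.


Solute in mixture 1 = 55% of 2 L = 2*55/100 = 11/10 L
Solute in mixture 2 = 52% of 5 L = 5*52/100 = 13/5 L
Total solute = 11/10 + 13/5 = 37/10 L
Total volume = 2 + 5 = 7 L
Final concentration = 37/10/7 * 100 = 52.86%

52.86


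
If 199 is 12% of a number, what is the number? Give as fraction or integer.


Given: 199 is 12% of the whole
Set up: 199 = 12/100 * whole
whole = 199 * 100 / 12
whole = 19900 / 12
whole = 4975/3

4975/3


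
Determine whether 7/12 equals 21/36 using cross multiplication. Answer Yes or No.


Cross multiply to check 7/12 = 21/36
Left cross product: 7 * 36 = 252
Right cross product: 12 * 21 = 252
252 = 252
Equal, so proportions match => Yes

Yes


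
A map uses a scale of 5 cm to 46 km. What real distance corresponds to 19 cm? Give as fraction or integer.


Map scale: 5 cm = 46 km
Measured distance on map = 19 cm
Set up proportion: 19 * 46 / 5
= 874 / 5
= 874/5 km

874/5


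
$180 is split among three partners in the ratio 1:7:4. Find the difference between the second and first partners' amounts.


Total parts = 1 + 7 + 4 = 12
Value per part = 180 / 12 = 15
Shares: 1*15=15, 7*15=105, 4*15=60
Second share = 105, first share = 15
Difference = |105 - 15| = 90

90


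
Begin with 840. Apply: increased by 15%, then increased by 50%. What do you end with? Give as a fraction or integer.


Start: 840
Step 1: increase by 15% => multiply by 115/100
  840 * 115/100 = 966
Step 2: increase by 50% => multiply by 150/100
  966 * 150/100 = 1449
Final value = 1449

1449


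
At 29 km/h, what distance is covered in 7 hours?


Using distance = speed * time
Speed = 29 km/h
Time = 7 hours
Distance = 29 * 7
= 203 km

203


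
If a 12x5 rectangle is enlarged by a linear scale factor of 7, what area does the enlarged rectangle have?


Original dimensions: 12 x 5
Enlargement factor = 7
New width = 12 * 7 = 84
New height = 5 * 7 = 35
New area = 84 * 35 = 2940

2940


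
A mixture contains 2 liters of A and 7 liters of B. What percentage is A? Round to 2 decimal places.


Volume of A = 2 L
Volume of B = 7 L
Total volume = 2 + 7 = 9 L
Percentage of A = (2/9) * 100
= 22.22%

22.22


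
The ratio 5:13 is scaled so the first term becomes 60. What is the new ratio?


Original ratio: 5:13
First term target: 60
Scale factor = 60 / 5 = 12
Multiply second term: 13 * 12 = 156
Equivalent ratio = 60:156

60:156


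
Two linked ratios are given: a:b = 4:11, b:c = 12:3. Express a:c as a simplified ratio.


Given a:b = 4:11 and b:c = 12:3
Make b consistent. Multiply first ratio by 12: a:b = 48:132
Multiply second ratio by 11: b:c = 132:33
Now b = 132 in both, so a:b:c = 48:132:33
Therefore a:c = 48:33
Simplify by GCD: a:c = 16:11

16:11


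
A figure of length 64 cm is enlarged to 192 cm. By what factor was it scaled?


Original length = 64 cm
Scaled length = 192 cm
Scale factor = 192 / 64
= 3

3


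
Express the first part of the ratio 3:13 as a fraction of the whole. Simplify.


Total parts = 3 + 13 = 16
First part fraction = 3/16
Simplify: 3/16 = 3/16

3/16


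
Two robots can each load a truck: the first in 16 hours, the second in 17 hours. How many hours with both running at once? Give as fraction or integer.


Rate of A = 1/16 job per hour
Rate of B = 1/17 job per hour
Combined rate = 1/16 + 1/17
Find common denominator: (17 + 16)/(16*17) = 33/272
Combined rate = 33/272 job per hour
Time together = 1 / (33/272) = 272/33 hours

272/33


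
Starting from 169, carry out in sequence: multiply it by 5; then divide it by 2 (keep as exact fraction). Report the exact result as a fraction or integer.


Start with 169.
Step 1: Multiply by 5: 169 * 5 = 845
Step 2: Divide by 2: 845 / 2 = 845/2
Final result = 845/2

845/2


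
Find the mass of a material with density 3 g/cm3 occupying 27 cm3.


Using mass = density * volume
Density = 3 g/cm3
Volume = 27 cm3
Mass = 3 * 27
= 81 g

81


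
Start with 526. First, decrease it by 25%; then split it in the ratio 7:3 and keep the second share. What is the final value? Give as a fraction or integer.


Start with 526.
Step 1: Decrease by 25%: 526 * 75/100 = 789/2
Step 2: Split 7:3, second share = 789/2 * 3/10 = 2367/20
Final result = 2367/20

2367/20


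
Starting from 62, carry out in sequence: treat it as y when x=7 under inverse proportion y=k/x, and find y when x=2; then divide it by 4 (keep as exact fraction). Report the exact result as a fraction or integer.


Start with 62.
Step 1: Inverse prop: k = (62)*7; new y = k/2 = 62*7/2 = 217
Step 2: Divide by 4: 217 / 4 = 217/4
Final result = 217/4

217/4


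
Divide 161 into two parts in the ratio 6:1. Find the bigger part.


Total parts = 6 + 1 = 7
Value per part = 161 / 7 = 23
First share = 6 * 23 = 138
Second share = 1 * 23 = 23
Larger share = 138

138


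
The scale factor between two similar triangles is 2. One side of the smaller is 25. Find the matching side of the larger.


Similar triangles have proportional sides
Scale factor = 2
Smaller side = 25
Corresponding larger side = 25 * 2
= 50

50


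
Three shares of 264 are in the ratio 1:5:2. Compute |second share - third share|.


Total parts = 1 + 5 + 2 = 8
Value per part = 264 / 8 = 33
Shares: 1*33=33, 5*33=165, 2*33=66
Second share = 165, third share = 66
Difference = |165 - 66| = 99

99


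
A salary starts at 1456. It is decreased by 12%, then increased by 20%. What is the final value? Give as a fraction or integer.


Start: 1456
Step 1: decrease by 12% => multiply by 88/100
  1456 * 88/100 = 32032/25
Step 2: increase by 20% => multiply by 120/100
  32032/25 * 120/100 = 192192/125
Final value = 192192/125

192192/125


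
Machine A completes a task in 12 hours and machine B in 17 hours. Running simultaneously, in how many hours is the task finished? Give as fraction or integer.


Rate of A = 1/12 job per hour
Rate of B = 1/17 job per hour
Combined rate = 1/12 + 1/17
Find common denominator: (17 + 12)/(12*17) = 29/204
Combined rate = 29/204 job per hour
Time together = 1 / (29/204) = 204/29 hours

204/29


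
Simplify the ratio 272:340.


Find GCD(272, 340)
GCD = 68
Divide both by 68: 272/68 = 4, 340/68 = 5
Simplified ratio = 4:5

4:5


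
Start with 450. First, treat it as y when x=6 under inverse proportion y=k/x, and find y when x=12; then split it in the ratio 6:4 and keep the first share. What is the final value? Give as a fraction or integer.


Start with 450.
Step 1: Inverse prop: k = (450)*6; new y = k/12 = 450*6/12 = 225
Step 2: Split 6:4, first share = 225 * 6/10 = 135
Final result = 135

135


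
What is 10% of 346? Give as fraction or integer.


Compute 10% of 346
Convert percentage: 10% = 10/100
Multiply: 346 * 10/100
= 3460/100
= 173/5

173/5


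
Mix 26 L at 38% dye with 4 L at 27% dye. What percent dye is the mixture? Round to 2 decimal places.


Solute in mixture 1 = 38% of 26 L = 26*38/100 = 247/25 L
Solute in mixture 2 = 27% of 4 L = 4*27/100 = 27/25 L
Total solute = 247/25 + 27/25 = 274/25 L
Total volume = 26 + 4 = 30 L
Final concentration = 274/25/30 * 100 = 36.53%

36.53


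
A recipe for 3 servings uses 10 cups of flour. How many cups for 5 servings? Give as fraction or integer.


Original: 10 cups for 3 servings
Target servings = 5
Scaling factor = 5/3
New amount = 10 * 5/3
= 50/3
= 50/3 cups

50/3


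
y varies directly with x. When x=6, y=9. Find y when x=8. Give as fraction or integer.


Direct proportion: y = kx
Find k: k = 9/6 = 3/2
Compute y at x=8: y = 3/2 * 8
y = 12

12


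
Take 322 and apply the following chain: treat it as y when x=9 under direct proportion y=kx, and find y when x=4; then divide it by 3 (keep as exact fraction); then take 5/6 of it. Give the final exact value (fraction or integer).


Start with 322.
Step 1: Direct prop: k = (322)/9; new y = k*4 = 322*4/9 = 1288/9
Step 2: Divide by 3: 1288/9 / 3 = 1288/27
Step 3: Take 5/6: 1288/27 * 5/6 = 3220/81
Final result = 3220/81

3220/81


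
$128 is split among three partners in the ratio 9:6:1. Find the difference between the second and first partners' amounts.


Total parts = 9 + 6 + 1 = 16
Value per part = 128 / 16 = 8
Shares: 9*8=72, 6*8=48, 1*8=8
Second share = 48, first share = 72
Difference = |48 - 72| = 24

24


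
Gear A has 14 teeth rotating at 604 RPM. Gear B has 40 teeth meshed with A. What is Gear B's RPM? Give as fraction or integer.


Gear ratio: teeth_A * RPM_A = teeth_B * RPM_B
14 * 604 = 40 * RPM_B
8456 = 40 * RPM_B
RPM_B = 8456 / 40
RPM_B = 1057/5

1057/5


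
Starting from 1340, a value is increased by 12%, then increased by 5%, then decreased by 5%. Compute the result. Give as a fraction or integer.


Start: 1340
Step 1: increase by 12% => multiply by 112/100
  1340 * 112/100 = 7504/5
Step 2: increase by 5% => multiply by 105/100
  7504/5 * 105/100 = 39396/25
Step 3: decrease by 5% => multiply by 95/100
  39396/25 * 95/100 = 187131/125
Final value = 187131/125

187131/125


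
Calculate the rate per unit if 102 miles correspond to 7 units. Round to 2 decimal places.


Total miles = 102
Number of units = 7
Unit rate = 102 / 7
= 14.57 miles per unit

14.57


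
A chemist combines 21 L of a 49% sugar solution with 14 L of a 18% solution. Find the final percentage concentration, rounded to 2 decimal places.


Solute in mixture 1 = 49% of 21 L = 21*49/100 = 1029/100 L
Solute in mixture 2 = 18% of 14 L = 14*18/100 = 63/25 L
Total solute = 1029/100 + 63/25 = 1281/100 L
Total volume = 21 + 14 = 35 L
Final concentration = 1281/100/35 * 100 = 36.60%

36.60


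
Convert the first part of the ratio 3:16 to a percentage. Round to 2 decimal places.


Total parts = 3 + 16 = 19
First part fraction = 3/19
Percentage = (3/19) * 100
= 0.157895 * 100
= 15.79%

15.79


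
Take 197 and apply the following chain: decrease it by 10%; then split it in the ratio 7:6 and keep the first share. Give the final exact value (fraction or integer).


Start with 197.
Step 1: Decrease by 10%: 197 * 90/100 = 1773/10
Step 2: Split 7:6, first share = 1773/10 * 7/13 = 12411/130
Final result = 12411/130

12411/130


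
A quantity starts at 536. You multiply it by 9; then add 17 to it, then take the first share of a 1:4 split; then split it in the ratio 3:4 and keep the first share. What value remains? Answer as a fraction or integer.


Start with 536.
Step 1: Multiply by 9: 536 * 9 = 4824
Step 2: Add 17: 4824+17=4841; split 1:4 first = 4841*1/5 = 4841/5
Step 3: Split 3:4, first share = 4841/5 * 3/7 = 14523/35
Final result = 14523/35

14523/35


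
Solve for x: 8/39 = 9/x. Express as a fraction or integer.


Setting up: 8/39 = 9/x
Cross multiply: 8 * x = 39 * 9
8x = 351
x = 351/8
x = 351/8

351/8


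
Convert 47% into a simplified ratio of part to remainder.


Part = 47%, Remainder = 53%
Ratio = 47:53
GCD(47, 53) = 1
Simplify: 47:53 = 47:53

47:53


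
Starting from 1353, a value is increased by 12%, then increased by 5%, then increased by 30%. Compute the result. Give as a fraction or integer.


Start: 1353
Step 1: increase by 12% => multiply by 112/100
  1353 * 112/100 = 37884/25
Step 2: increase by 5% => multiply by 105/100
  37884/25 * 105/100 = 198891/125
Step 3: increase by 30% => multiply by 130/100
  198891/125 * 130/100 = 2585583/1250
Final value = 2585583/1250

2585583/1250


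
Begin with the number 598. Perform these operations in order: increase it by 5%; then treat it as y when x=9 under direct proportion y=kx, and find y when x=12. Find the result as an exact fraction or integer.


Start with 598.
Step 1: Increase by 5%: 598 * 105/100 = 6279/10
Step 2: Direct prop: k = (6279/10)/9; new y = k*12 = 6279/10*12/9 = 4186/5
Final result = 4186/5

4186/5


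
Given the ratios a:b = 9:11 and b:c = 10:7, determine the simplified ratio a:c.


Given a:b = 9:11 and b:c = 10:7
Make b consistent. Multiply first ratio by 10: a:b = 90:110
Multiply second ratio by 11: b:c = 110:77
Now b = 110 in both, so a:b:c = 90:110:77
Therefore a:c = 90:77
Simplify by GCD: a:c = 90:77

90:77


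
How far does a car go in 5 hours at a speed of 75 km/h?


Using distance = speed * time
Speed = 75 km/h
Time = 5 hours
Distance = 75 * 5
= 375 km

375


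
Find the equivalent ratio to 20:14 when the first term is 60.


Original ratio: 20:14
First term target: 60
Scale factor = 60 / 20 = 3
Multiply second term: 14 * 3 = 42
Equivalent ratio = 60:42

60:42


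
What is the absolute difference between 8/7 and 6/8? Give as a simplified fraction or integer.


Simplify: 8/7 = 8/7 and 6/8 = 3/4
Find common denominator: LCD = 28
Convert: 32/28 and 21/28
Difference = |32 - 21|/28 = 11/28
Simplified = 11/28

11/28


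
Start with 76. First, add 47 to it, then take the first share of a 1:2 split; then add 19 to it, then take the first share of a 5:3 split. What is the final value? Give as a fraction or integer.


Start with 76.
Step 1: Add 47: 76+47=123; split 1:2 first = 123*1/3 = 41
Step 2: Add 19: 41+19=60; split 5:3 first = 60*5/8 = 75/2
Final result = 75/2

75/2


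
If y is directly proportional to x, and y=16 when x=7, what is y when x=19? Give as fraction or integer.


Direct proportion: y = kx
Find k: k = 16/7 = 16/7
Compute y at x=19: y = 16/7 * 19
y = 304/7

304/7


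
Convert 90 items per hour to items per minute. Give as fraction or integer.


Converting from per hour to per minute
Rate = 90 items per hour
Divide by 60: 90/60
= 3/2 items per minute

3/2


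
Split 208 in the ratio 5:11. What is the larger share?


Total parts = 5 + 11 = 16
Value per part = 208 / 16 = 13
First share = 5 * 13 = 65
Second share = 11 * 13 = 143
Larger share = 143

143


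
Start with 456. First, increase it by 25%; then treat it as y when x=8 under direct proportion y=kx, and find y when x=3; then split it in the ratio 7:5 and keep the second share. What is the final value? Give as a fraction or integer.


Start with 456.
Step 1: Increase by 25%: 456 * 125/100 = 570
Step 2: Direct prop: k = (570)/8; new y = k*3 = 570*3/8 = 855/4
Step 3: Split 7:5, second share = 855/4 * 5/12 = 1425/16
Final result = 1425/16

1425/16


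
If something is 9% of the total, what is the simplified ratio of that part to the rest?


Part = 9%, Remainder = 91%
Ratio = 9:91
GCD(9, 91) = 1
Simplify: 9:91 = 9:91

9:91


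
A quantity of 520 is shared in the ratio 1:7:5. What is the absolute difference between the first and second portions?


Total parts = 1 + 7 + 5 = 13
Value per part = 520 / 13 = 40
Shares: 1*40=40, 7*40=280, 5*40=200
First share = 40, second share = 280
Difference = |40 - 280| = 240

240


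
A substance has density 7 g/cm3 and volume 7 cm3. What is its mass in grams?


Using mass = density * volume
Density = 7 g/cm3
Volume = 7 cm3
Mass = 7 * 7
= 49 g

49


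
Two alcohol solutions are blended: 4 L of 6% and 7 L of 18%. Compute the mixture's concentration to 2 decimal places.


Solute in mixture 1 = 6% of 4 L = 4*6/100 = 6/25 L
Solute in mixture 2 = 18% of 7 L = 7*18/100 = 63/50 L
Total solute = 6/25 + 63/50 = 3/2 L
Total volume = 4 + 7 = 11 L
Final concentration = 3/2/11 * 100 = 13.64%

13.64


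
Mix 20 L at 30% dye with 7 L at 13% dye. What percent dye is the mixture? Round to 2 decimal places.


Solute in mixture 1 = 30% of 20 L = 20*30/100 = 6 L
Solute in mixture 2 = 13% of 7 L = 7*13/100 = 91/100 L
Total solute = 6 + 91/100 = 691/100 L
Total volume = 20 + 7 = 27 L
Final concentration = 691/100/27 * 100 = 25.59%

25.59


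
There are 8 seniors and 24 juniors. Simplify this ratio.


Find GCD(8, 24)
GCD = 8
Divide both by 8: 8/8 = 1, 24/8 = 3
Simplified ratio = 1:3

1:3


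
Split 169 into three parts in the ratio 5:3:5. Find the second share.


Ratio = 5:3:5
Total parts = 5 + 3 + 5 = 13
Value per part = 169 / 13 = 13
First share = 5 * 13 = 65
Middle share = 3 * 13 = 39
Third share = 5 * 13 = 65

39


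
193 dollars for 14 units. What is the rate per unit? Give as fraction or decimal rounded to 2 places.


Total dollars = 193
Number of units = 14
Unit rate = 193 / 14
= 13.79 dollars per unit

13.79


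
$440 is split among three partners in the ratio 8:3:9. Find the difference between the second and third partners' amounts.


Total parts = 8 + 3 + 9 = 20
Value per part = 440 / 20 = 22
Shares: 8*22=176, 3*22=66, 9*22=198
Second share = 66, third share = 198
Difference = |66 - 198| = 132

132


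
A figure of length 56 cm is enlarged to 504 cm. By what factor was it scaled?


Original length = 56 cm
Scaled length = 504 cm
Scale factor = 504 / 56
= 9

9


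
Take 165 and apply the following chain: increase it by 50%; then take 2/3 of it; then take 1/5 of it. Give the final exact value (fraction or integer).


Start with 165.
Step 1: Increase by 50%: 165 * 150/100 = 495/2
Step 2: Take 2/3: 495/2 * 2/3 = 165
Step 3: Take 1/5: 165 * 1/5 = 33
Final result = 33

33


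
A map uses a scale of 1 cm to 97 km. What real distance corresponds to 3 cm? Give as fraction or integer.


Map scale: 1 cm = 97 km
Measured distance on map = 3 cm
Set up proportion: 3 * 97 / 1
= 291 / 1
= 291 km

291


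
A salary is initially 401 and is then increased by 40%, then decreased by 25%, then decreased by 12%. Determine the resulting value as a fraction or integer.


Start: 401
Step 1: increase by 40% => multiply by 140/100
  401 * 140/100 = 2807/5
Step 2: decrease by 25% => multiply by 75/100
  2807/5 * 75/100 = 8421/20
Step 3: decrease by 12% => multiply by 88/100
  8421/20 * 88/100 = 92631/250
Final value = 92631/250

92631/250


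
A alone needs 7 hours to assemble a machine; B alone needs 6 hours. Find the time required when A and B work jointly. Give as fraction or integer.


Rate of A = 1/7 job per hour
Rate of B = 1/6 job per hour
Combined rate = 1/7 + 1/6
Find common denominator: (6 + 7)/(7*6) = 13/42
Combined rate = 13/42 job per hour
Time together = 1 / (13/42) = 42/13 hours

42/13


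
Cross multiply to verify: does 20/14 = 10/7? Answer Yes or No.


Cross multiply to check 20/14 = 10/7
Left cross product: 20 * 7 = 140
Right cross product: 14 * 10 = 140
140 = 140
Equal, so proportions match => Yes

Yes


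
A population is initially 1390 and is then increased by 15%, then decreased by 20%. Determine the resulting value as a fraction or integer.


Start: 1390
Step 1: increase by 15% => multiply by 115/100
  1390 * 115/100 = 3197/2
Step 2: decrease by 20% => multiply by 80/100
  3197/2 * 80/100 = 6394/5
Final value = 6394/5

6394/5


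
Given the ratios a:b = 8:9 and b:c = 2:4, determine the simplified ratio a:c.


Given a:b = 8:9 and b:c = 2:4
Make b consistent. Multiply first ratio by 2: a:b = 16:18
Multiply second ratio by 9: b:c = 18:36
Now b = 18 in both, so a:b:c = 16:18:36
Therefore a:c = 16:36
Simplify by GCD: a:c = 4:9

4:9


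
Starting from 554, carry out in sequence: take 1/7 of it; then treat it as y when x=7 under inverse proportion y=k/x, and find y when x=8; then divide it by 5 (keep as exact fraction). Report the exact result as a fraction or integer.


Start with 554.
Step 1: Take 1/7: 554 * 1/7 = 554/7
Step 2: Inverse prop: k = (554/7)*7; new y = k/8 = 554/7*7/8 = 277/4
Step 3: Divide by 5: 277/4 / 5 = 277/20
Final result = 277/20

277/20


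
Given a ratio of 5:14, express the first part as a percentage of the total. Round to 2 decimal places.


Total parts = 5 + 14 = 19
First part fraction = 5/19
Percentage = (5/19) * 100
= 0.263158 * 100
= 26.32%

26.32


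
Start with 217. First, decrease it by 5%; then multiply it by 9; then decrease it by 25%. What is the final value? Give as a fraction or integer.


Start with 217.
Step 1: Decrease by 5%: 217 * 95/100 = 4123/20
Step 2: Multiply by 9: 4123/20 * 9 = 37107/20
Step 3: Decrease by 25%: 37107/20 * 75/100 = 111321/80
Final result = 111321/80

111321/80


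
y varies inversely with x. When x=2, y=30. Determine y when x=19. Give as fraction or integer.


Inverse proportion: y = k/x
Find k: k = 2 * 30 = 60
Compute y at x=19: y = 60/19
y = 60/19

60/19


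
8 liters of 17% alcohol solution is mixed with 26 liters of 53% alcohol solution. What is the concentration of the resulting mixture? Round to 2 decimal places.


Solute in mixture 1 = 17% of 8 L = 8*17/100 = 34/25 L
Solute in mixture 2 = 53% of 26 L = 26*53/100 = 689/50 L
Total solute = 34/25 + 689/50 = 757/50 L
Total volume = 8 + 26 = 34 L
Final concentration = 757/50/34 * 100 = 44.53%

44.53


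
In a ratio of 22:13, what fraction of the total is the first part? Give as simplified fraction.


Total parts = 22 + 13 = 35
First part fraction = 22/35
Simplify: 22/35 = 22/35

22/35


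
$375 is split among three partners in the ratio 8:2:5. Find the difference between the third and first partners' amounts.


Total parts = 8 + 2 + 5 = 15
Value per part = 375 / 15 = 25
Shares: 8*25=200, 2*25=50, 5*25=125
Third share = 125, first share = 200
Difference = |125 - 200| = 75

75


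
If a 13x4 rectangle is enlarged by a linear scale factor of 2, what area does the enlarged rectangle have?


Original dimensions: 13 x 4
Enlargement factor = 2
New width = 13 * 2 = 26
New height = 4 * 2 = 8
New area = 26 * 8 = 208

208


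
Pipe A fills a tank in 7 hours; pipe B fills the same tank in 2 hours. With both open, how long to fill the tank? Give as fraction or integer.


Rate of A = 1/7 job per hour
Rate of B = 1/2 job per hour
Combined rate = 1/7 + 1/2
Find common denominator: (2 + 7)/(7*2) = 9/14
Combined rate = 9/14 job per hour
Time together = 1 / (9/14) = 14/9 hours

14/9


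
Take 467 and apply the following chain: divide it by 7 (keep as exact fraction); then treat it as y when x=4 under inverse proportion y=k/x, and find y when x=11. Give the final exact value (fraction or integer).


Start with 467.
Step 1: Divide by 7: 467 / 7 = 467/7
Step 2: Inverse prop: k = (467/7)*4; new y = k/11 = 467/7*4/11 = 1868/77
Final result = 1868/77

1868/77


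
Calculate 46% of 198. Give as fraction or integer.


Compute 46% of 198
Convert percentage: 46% = 46/100
Multiply: 198 * 46/100
= 9108/100
= 2277/25

2277/25


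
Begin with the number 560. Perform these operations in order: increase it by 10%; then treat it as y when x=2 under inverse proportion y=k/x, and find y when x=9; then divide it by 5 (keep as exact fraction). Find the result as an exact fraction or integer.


Start with 560.
Step 1: Increase by 10%: 560 * 110/100 = 616
Step 2: Inverse prop: k = (616)*2; new y = k/9 = 616*2/9 = 1232/9
Step 3: Divide by 5: 1232/9 / 5 = 1232/45
Final result = 1232/45

1232/45


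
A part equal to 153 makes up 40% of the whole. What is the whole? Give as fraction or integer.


Given: 153 is 40% of the whole
Set up: 153 = 40/100 * whole
whole = 153 * 100 / 40
whole = 15300 / 40
whole = 765/2

765/2


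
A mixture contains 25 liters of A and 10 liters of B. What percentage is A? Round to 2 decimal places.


Volume of A = 25 L
Volume of B = 10 L
Total volume = 25 + 10 = 35 L
Percentage of A = (25/35) * 100
= 71.43%

71.43


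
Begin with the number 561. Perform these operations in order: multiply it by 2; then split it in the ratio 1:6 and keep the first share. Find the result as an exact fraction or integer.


Start with 561.
Step 1: Multiply by 2: 561 * 2 = 1122
Step 2: Split 1:6, first share = 1122 * 1/7 = 1122/7
Final result = 1122/7

1122/7


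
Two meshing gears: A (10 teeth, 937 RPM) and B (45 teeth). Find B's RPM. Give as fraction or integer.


Gear ratio: teeth_A * RPM_A = teeth_B * RPM_B
10 * 937 = 45 * RPM_B
9370 = 45 * RPM_B
RPM_B = 9370 / 45
RPM_B = 1874/9

1874/9


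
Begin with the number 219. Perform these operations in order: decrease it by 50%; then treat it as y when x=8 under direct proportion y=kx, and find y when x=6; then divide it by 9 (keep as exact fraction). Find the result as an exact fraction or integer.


Start with 219.
Step 1: Decrease by 50%: 219 * 50/100 = 219/2
Step 2: Direct prop: k = (219/2)/8; new y = k*6 = 219/2*6/8 = 657/8
Step 3: Divide by 9: 657/8 / 9 = 73/8
Final result = 73/8

73/8


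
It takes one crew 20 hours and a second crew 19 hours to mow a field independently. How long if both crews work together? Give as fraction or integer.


Rate of A = 1/20 job per hour
Rate of B = 1/19 job per hour
Combined rate = 1/20 + 1/19
Find common denominator: (19 + 20)/(20*19) = 39/380
Combined rate = 39/380 job per hour
Time together = 1 / (39/380) = 380/39 hours

380/39


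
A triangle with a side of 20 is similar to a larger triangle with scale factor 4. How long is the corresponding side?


Similar triangles have proportional sides
Scale factor = 4
Smaller side = 20
Corresponding larger side = 20 * 4
= 80

80


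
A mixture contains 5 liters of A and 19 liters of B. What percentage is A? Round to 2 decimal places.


Volume of A = 5 L
Volume of B = 19 L
Total volume = 5 + 19 = 24 L
Percentage of A = (5/24) * 100
= 20.83%

20.83


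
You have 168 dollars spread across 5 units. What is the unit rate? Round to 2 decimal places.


Total dollars = 168
Number of units = 5
Unit rate = 168 / 5
= 33.60 dollars per unit

33.60


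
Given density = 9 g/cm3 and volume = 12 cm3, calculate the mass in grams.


Using mass = density * volume
Density = 9 g/cm3
Volume = 12 cm3
Mass = 9 * 12
= 108 g

108


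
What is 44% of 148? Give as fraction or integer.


Compute 44% of 148
Convert percentage: 44% = 44/100
Multiply: 148 * 44/100
= 6512/100
= 1628/25

1628/25


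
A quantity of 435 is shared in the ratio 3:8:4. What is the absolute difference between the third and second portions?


Total parts = 3 + 8 + 4 = 15
Value per part = 435 / 15 = 29
Shares: 3*29=87, 8*29=232, 4*29=116
Third share = 116, second share = 232
Difference = |116 - 232| = 116

116


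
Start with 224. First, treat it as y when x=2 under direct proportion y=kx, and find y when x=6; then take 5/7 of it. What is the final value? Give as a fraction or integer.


Start with 224.
Step 1: Direct prop: k = (224)/2; new y = k*6 = 224*6/2 = 672
Step 2: Take 5/7: 672 * 5/7 = 480
Final result = 480

480


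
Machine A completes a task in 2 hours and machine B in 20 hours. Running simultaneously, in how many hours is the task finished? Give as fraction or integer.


Rate of A = 1/2 job per hour
Rate of B = 1/20 job per hour
Combined rate = 1/2 + 1/20
Find common denominator: (20 + 2)/(2*20) = 22/40
Combined rate = 11/20 job per hour
Time together = 1 / (11/20) = 20/11 hours

20/11


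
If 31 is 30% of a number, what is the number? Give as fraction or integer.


Given: 31 is 30% of the whole
Set up: 31 = 30/100 * whole
whole = 31 * 100 / 30
whole = 3100 / 30
whole = 310/3

310/3


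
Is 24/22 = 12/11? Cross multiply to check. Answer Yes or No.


Cross multiply to check 24/22 = 12/11
Left cross product: 24 * 11 = 264
Right cross product: 22 * 12 = 264
264 = 264
Equal, so proportions match => Yes

Yes


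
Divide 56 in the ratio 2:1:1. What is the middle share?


Ratio = 2:1:1
Total parts = 2 + 1 + 1 = 4
Value per part = 56 / 4 = 14
First share = 2 * 14 = 28
Middle share = 1 * 14 = 14
Third share = 1 * 14 = 14

14


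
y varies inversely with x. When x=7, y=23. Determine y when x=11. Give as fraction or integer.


Inverse proportion: y = k/x
Find k: k = 7 * 23 = 161
Compute y at x=11: y = 161/11
y = 161/11

161/11


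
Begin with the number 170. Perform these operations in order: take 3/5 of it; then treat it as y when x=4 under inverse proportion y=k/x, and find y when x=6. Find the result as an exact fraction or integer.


Start with 170.
Step 1: Take 3/5: 170 * 3/5 = 102
Step 2: Inverse prop: k = (102)*4; new y = k/6 = 102*4/6 = 68
Final result = 68

68


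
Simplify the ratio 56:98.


Find GCD(56, 98)
GCD = 14
Divide both by 14: 56/14 = 4, 98/14 = 7
Simplified ratio = 4:7

4:7


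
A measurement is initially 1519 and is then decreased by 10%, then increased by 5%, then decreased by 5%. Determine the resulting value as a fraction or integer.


Start: 1519
Step 1: decrease by 10% => multiply by 90/100
  1519 * 90/100 = 13671/10
Step 2: increase by 5% => multiply by 105/100
  13671/10 * 105/100 = 287091/200
Step 3: decrease by 5% => multiply by 95/100
  287091/200 * 95/100 = 5454729/4000
Final value = 5454729/4000

5454729/4000


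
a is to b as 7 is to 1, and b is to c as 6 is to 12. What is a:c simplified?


Given a:b = 7:1 and b:c = 6:12
Make b consistent. Multiply first ratio by 6: a:b = 42:6
Multiply second ratio by 1: b:c = 6:12
Now b = 6 in both, so a:b:c = 42:6:12
Therefore a:c = 42:12
Simplify by GCD: a:c = 7:2

7:2


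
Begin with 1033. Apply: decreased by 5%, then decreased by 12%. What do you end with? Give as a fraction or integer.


Start: 1033
Step 1: decrease by 5% => multiply by 95/100
  1033 * 95/100 = 19627/20
Step 2: decrease by 12% => multiply by 88/100
  19627/20 * 88/100 = 215897/250
Final value = 215897/250

215897/250


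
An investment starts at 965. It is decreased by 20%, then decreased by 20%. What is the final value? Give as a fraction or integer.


Start: 965
Step 1: decrease by 20% => multiply by 80/100
  965 * 80/100 = 772
Step 2: decrease by 20% => multiply by 80/100
  772 * 80/100 = 3088/5
Final value = 3088/5

3088/5


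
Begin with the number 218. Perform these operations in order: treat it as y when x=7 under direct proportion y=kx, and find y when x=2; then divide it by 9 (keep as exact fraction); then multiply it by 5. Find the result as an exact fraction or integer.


Start with 218.
Step 1: Direct prop: k = (218)/7; new y = k*2 = 218*2/7 = 436/7
Step 2: Divide by 9: 436/7 / 9 = 436/63
Step 3: Multiply by 5: 436/63 * 5 = 2180/63
Final result = 2180/63

2180/63


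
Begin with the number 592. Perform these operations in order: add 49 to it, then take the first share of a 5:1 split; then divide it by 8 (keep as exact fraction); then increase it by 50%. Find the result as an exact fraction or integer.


Start with 592.
Step 1: Add 49: 592+49=641; split 5:1 first = 641*5/6 = 3205/6
Step 2: Divide by 8: 3205/6 / 8 = 3205/48
Step 3: Increase by 50%: 3205/48 * 150/100 = 3205/32
Final result = 3205/32

3205/32


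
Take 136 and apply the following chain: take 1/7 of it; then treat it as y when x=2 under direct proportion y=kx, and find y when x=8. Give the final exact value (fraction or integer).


Start with 136.
Step 1: Take 1/7: 136 * 1/7 = 136/7
Step 2: Direct prop: k = (136/7)/2; new y = k*8 = 136/7*8/2 = 544/7
Final result = 544/7

544/7


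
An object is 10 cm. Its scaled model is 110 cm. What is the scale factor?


Original length = 10 cm
Scaled length = 110 cm
Scale factor = 110 / 10
= 11

11


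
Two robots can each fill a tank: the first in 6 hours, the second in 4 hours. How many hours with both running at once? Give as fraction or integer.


Rate of A = 1/6 job per hour
Rate of B = 1/4 job per hour
Combined rate = 1/6 + 1/4
Find common denominator: (4 + 6)/(6*4) = 10/24
Combined rate = 5/12 job per hour
Time together = 1 / (5/12) = 12/5 hours

12/5


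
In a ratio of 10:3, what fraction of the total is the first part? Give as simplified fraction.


Total parts = 10 + 3 = 13
First part fraction = 10/13
Simplify: 10/13 = 10/13

10/13


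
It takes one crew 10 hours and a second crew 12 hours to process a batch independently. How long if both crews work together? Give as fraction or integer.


Rate of A = 1/10 job per hour
Rate of B = 1/12 job per hour
Combined rate = 1/10 + 1/12
Find common denominator: (12 + 10)/(10*12) = 22/120
Combined rate = 11/60 job per hour
Time together = 1 / (11/60) = 60/11 hours

60/11


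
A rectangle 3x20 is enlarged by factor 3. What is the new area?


Original dimensions: 3 x 20
Enlargement factor = 3
New width = 3 * 3 = 9
New height = 20 * 3 = 60
New area = 9 * 60 = 540

540
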